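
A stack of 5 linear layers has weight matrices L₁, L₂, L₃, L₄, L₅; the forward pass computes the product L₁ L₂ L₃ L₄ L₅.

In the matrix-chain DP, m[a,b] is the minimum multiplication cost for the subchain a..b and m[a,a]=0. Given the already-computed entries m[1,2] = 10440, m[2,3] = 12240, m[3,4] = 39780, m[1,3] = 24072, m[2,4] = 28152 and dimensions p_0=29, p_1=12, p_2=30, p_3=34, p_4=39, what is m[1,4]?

m[1,4] = min over k∈[1,3] of m[1,k]+m[k+1,4]+p_{0}·p_k·p_{4}.
k=1: 0 + 28152 + 29·12·39 = 41724; k=2: 10440 + 39780 + 29·30·39 = 84150; k=3: 24072 + 0 + 29·34·39 = 62526.
Minimum: 41724 at k=1.

41724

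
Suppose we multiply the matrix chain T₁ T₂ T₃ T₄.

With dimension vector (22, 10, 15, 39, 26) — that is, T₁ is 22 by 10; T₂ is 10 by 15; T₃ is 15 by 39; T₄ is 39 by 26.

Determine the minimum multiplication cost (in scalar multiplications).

21710

Adjacent pairs: T₁T₂ = 22·10·15 = 3300; T₂T₃ = 10·15·39 = 5850; T₃T₄ = 15·39·26 = 15210.
Length 3: T₁..T₃: k=1: 0+5850+22·10·39=14430; k=2: 3300+0+22·15·39=16170 → min 14430 | T₂..T₄: k=2: 0+15210+10·15·26=19110; k=3: 5850+0+10·39·26=15990 → min 15990.
Length 4: T₁..T₄: k=1: 0+15990+22·10·26=21710; k=2: 3300+15210+22·15·26=27090; k=3: 14430+0+22·39·26=36738 → min 21710.
Optimal order: (T₁ ((T₂ T₃) T₄)) with cost 21710.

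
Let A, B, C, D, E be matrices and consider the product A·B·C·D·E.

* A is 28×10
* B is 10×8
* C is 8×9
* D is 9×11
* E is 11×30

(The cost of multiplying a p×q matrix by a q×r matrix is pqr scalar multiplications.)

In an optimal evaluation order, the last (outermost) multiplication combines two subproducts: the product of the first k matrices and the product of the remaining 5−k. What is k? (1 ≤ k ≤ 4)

Adjacent pairs: AB = 28·10·8 = 2240; BC = 10·8·9 = 720; CD = 8·9·11 = 792; DE = 9·11·30 = 2970.
Length 3: A..C: k=1: 0+720+28·10·9=3240; k=2: 2240+0+28·8·9=4256 → min 3240 | B..D: k=2: 0+792+10·8·11=1672; k=3: 720+0+10·9·11=1710 → min 1672 | C..E: k=3: 0+2970+8·9·30=5130; k=4: 792+0+8·11·30=3432 → min 3432.
Length 4: A..D: k=1: 0+1672+28·10·11=4752; k=2: 2240+792+28·8·11=5496; k=3: 3240+0+28·9·11=6012 → min 4752 | B..E: k=2: 0+3432+10·8·30=5832; k=3: 720+2970+10·9·30=6390; k=4: 1672+0+10·11·30=4972 → min 4972.
Top-level splits: k=1: (A..A)·(B..E) → 0+4972+28·10·30 = 13372; k=2: (A..B)·(C..E) → 2240+3432+28·8·30 = 12392; k=3: (A..C)·(D..E) → 3240+2970+28·9·30 = 13770; k=4: (A..D)·(E..E) → 4752+0+28·11·30 = 13992.
Best split is after B, i.e. k = 2.

2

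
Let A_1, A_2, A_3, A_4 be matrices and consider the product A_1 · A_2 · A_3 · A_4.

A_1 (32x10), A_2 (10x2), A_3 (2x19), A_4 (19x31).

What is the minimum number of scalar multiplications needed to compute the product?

Adjacent pairs: A_1A_2 = 32·10·2 = 640; A_2A_3 = 10·2·19 = 380; A_3A_4 = 2·19·31 = 1178.
Length 3: A_1..A_3: k=1: 0+380+32·10·19=6460; k=2: 640+0+32·2·19=1856 → min 1856 | A_2..A_4: k=2: 0+1178+10·2·31=1798; k=3: 380+0+10·19·31=6270 → min 1798.
Length 4: A_1..A_4: k=1: 0+1798+32·10·31=11718; k=2: 640+1178+32·2·31=3802; k=3: 1856+0+32·19·31=20704 → min 3802.
Optimal order: ((A_1 · A_2) · (A_3 · A_4)) with cost 3802.

3802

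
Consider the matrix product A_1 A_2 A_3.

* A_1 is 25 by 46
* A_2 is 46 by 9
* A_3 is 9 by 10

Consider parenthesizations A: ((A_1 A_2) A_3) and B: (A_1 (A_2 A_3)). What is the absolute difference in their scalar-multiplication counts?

3040

Order A = ((A_1 A_2) A_3): (A_1 A_2): 25×46 by 46×9 → 25×9, cost 25·46·9 = 10350; ((A_1 A_2) A_3): 25×9 by 9×10 → 25×10, cost 25·9·10 = 2250; cumulative 12600. Total 12600.
Order B = (A_1 (A_2 A_3)): (A_2 A_3): 46×9 by 9×10 → 46×10, cost 46·9·10 = 4140; (A_1 (A_2 A_3)): 25×46 by 46×10 → 25×10, cost 25·46·10 = 11500; cumulative 15640. Total 15640.
Difference: |12600 − 15640| = 3040.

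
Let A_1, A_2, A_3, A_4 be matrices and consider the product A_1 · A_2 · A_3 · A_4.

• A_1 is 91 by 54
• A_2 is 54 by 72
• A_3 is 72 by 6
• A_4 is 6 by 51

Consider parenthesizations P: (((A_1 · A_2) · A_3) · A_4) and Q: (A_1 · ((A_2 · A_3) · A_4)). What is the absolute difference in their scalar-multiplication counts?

Order P = (((A_1 · A_2) · A_3) · A_4): (A_1 · A_2): 91×54 by 54×72 → 91×72, cost 91·54·72 = 353808; ((A_1 · A_2) · A_3): 91×72 by 72×6 → 91×6, cost 91·72·6 = 39312; cumulative 393120; (((A_1 · A_2) · A_3) · A_4): 91×6 by 6×51 → 91×51, cost 91·6·51 = 27846; cumulative 420966. Total 420966.
Order Q = (A_1 · ((A_2 · A_3) · A_4)): (A_2 · A_3): 54×72 by 72×6 → 54×6, cost 54·72·6 = 23328; ((A_2 · A_3) · A_4): 54×6 by 6×51 → 54×51, cost 54·6·51 = 16524; cumulative 39852; (A_1 · ((A_2 · A_3) · A_4)): 91×54 by 54×51 → 91×51, cost 91·54·51 = 250614; cumulative 290466. Total 290466.
Difference: |420966 − 290466| = 130500.

130500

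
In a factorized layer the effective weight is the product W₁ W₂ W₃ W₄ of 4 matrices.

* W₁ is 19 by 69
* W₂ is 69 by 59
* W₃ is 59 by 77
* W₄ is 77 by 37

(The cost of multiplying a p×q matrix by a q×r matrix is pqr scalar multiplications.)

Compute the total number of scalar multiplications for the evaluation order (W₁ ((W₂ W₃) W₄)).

558555

(W₂ W₃): 69×59 by 59×77 → 69×77, cost 69·59·77 = 313467
((W₂ W₃) W₄): 69×77 by 77×37 → 69×37, cost 69·77·37 = 196581; cumulative 510048
(W₁ ((W₂ W₃) W₄)): 19×69 by 69×37 → 19×37, cost 19·69·37 = 48507; cumulative 558555
Total: 558555 scalar multiplications.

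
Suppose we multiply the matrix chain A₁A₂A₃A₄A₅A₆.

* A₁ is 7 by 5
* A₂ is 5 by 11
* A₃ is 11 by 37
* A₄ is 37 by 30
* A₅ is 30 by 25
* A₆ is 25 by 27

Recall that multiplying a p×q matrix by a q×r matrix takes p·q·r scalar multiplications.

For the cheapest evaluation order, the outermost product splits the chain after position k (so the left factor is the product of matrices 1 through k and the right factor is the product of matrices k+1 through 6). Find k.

1

Adjacent pairs: A₁A₂ = 7·5·11 = 385; A₂A₃ = 5·11·37 = 2035; A₃A₄ = 11·37·30 = 12210; A₄A₅ = 37·30·25 = 27750; A₅A₆ = 30·25·27 = 20250.
Length 3: A₁..A₃: k=1: 0+2035+7·5·37=3330; k=2: 385+0+7·11·37=3234 → min 3234 | A₂..A₄: k=2: 0+12210+5·11·30=13860; k=3: 2035+0+5·37·30=7585 → min 7585 | A₃..A₅: k=3: 0+27750+11·37·25=37925; k=4: 12210+0+11·30·25=20460 → min 20460 | A₄..A₆: k=4: 0+20250+37·30·27=50220; k=5: 27750+0+37·25·27=52725 → min 50220.
Length 4: A₁..A₄: k=1: 0+7585+7·5·30=8635; k=2: 385+12210+7·11·30=14905; k=3: 3234+0+7·37·30=11004 → min 8635 | A₂..A₅: k=2: 0+20460+5·11·25=21835; k=3: 2035+27750+5·37·25=34410; k=4: 7585+0+5·30·25=11335 → min 11335 | A₃..A₆: k=3: 0+50220+11·37·27=61209; k=4: 12210+20250+11·30·27=41370; k=5: 20460+0+11·25·27=27885 → min 27885.
Length 5: A₁..A₅: k=1: 0+11335+7·5·25=12210; k=2: 385+20460+7·11·25=22770; k=3: 3234+27750+7·37·25=37459; k=4: 8635+0+7·30·25=13885 → min 12210 | A₂..A₆: k=2: 0+27885+5·11·27=29370; k=3: 2035+50220+5·37·27=57250; k=4: 7585+20250+5·30·27=31885; k=5: 11335+0+5·25·27=14710 → min 14710.
Top-level splits: k=1: (A₁..A₁)·(A₂..A₆) → 0+14710+7·5·27 = 15655; k=2: (A₁..A₂)·(A₃..A₆) → 385+27885+7·11·27 = 30349; k=3: (A₁..A₃)·(A₄..A₆) → 3234+50220+7·37·27 = 60447; k=4: (A₁..A₄)·(A₅..A₆) → 8635+20250+7·30·27 = 34555; k=5: (A₁..A₅)·(A₆..A₆) → 12210+0+7·25·27 = 16935.
Best split is after A₁, i.e. k = 1.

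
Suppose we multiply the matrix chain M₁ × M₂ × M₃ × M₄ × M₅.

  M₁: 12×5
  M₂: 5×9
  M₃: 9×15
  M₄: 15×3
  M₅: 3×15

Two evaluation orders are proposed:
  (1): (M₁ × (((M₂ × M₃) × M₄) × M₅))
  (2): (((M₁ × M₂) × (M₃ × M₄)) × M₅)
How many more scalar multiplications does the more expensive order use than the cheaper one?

Order (1) = (M₁ × (((M₂ × M₃) × M₄) × M₅)): (M₂ × M₃): 5×9 by 9×15 → 5×15, cost 5·9·15 = 675; ((M₂ × M₃) × M₄): 5×15 by 15×3 → 5×3, cost 5·15·3 = 225; cumulative 900; (((M₂ × M₃) × M₄) × M₅): 5×3 by 3×15 → 5×15, cost 5·3·15 = 225; cumulative 1125; (M₁ × (((M₂ × M₃) × M₄) × M₅)): 12×5 by 5×15 → 12×15, cost 12·5·15 = 900; cumulative 2025. Total 2025.
Order (2) = (((M₁ × M₂) × (M₃ × M₄)) × M₅): (M₁ × M₂): 12×5 by 5×9 → 12×9, cost 12·5·9 = 540; (M₃ × M₄): 9×15 by 15×3 → 9×3, cost 9·15·3 = 405; ((M₁ × M₂) × (M₃ × M₄)): 12×9 by 9×3 → 12×3, cost 12·9·3 = 324; cumulative 1269; (((M₁ × M₂) × (M₃ × M₄)) × M₅): 12×3 by 3×15 → 12×15, cost 12·3·15 = 540; cumulative 1809. Total 1809.
Difference: |2025 − 1809| = 216.

216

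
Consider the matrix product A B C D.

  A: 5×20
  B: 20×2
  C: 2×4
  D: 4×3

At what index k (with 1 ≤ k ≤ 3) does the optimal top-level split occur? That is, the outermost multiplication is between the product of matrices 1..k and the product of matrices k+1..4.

Adjacent pairs: AB = 5·20·2 = 200; BC = 20·2·4 = 160; CD = 2·4·3 = 24.
Length 3: A..C: k=1: 0+160+5·20·4=560; k=2: 200+0+5·2·4=240 → min 240 | B..D: k=2: 0+24+20·2·3=144; k=3: 160+0+20·4·3=400 → min 144.
Top-level splits: k=1: (A..A)·(B..D) → 0+144+5·20·3 = 444; k=2: (A..B)·(C..D) → 200+24+5·2·3 = 254; k=3: (A..C)·(D..D) → 240+0+5·4·3 = 300.
Best split is after B, i.e. k = 2.

2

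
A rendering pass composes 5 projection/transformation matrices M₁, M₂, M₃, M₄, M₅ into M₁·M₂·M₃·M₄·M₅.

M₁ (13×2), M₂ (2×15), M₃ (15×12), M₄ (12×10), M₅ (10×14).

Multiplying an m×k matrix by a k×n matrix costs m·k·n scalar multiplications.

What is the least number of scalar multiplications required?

1244

Adjacent pairs: M₁M₂ = 13·2·15 = 390; M₂M₃ = 2·15·12 = 360; M₃M₄ = 15·12·10 = 1800; M₄M₅ = 12·10·14 = 1680.
Length 3: M₁..M₃: k=1: 0+360+13·2·12=672; k=2: 390+0+13·15·12=2730 → min 672 | M₂..M₄: k=2: 0+1800+2·15·10=2100; k=3: 360+0+2·12·10=600 → min 600 | M₃..M₅: k=3: 0+1680+15·12·14=4200; k=4: 1800+0+15·10·14=3900 → min 3900.
Length 4: M₁..M₄: k=1: 0+600+13·2·10=860; k=2: 390+1800+13·15·10=4140; k=3: 672+0+13·12·10=2232 → min 860 | M₂..M₅: k=2: 0+3900+2·15·14=4320; k=3: 360+1680+2·12·14=2376; k=4: 600+0+2·10·14=880 → min 880.
Length 5: M₁..M₅: k=1: 0+880+13·2·14=1244; k=2: 390+3900+13·15·14=7020; k=3: 672+1680+13·12·14=4536; k=4: 860+0+13·10·14=2680 → min 1244.
Optimal order: (M₁·(((M₂·M₃)·M₄)·M₅)) with cost 1244.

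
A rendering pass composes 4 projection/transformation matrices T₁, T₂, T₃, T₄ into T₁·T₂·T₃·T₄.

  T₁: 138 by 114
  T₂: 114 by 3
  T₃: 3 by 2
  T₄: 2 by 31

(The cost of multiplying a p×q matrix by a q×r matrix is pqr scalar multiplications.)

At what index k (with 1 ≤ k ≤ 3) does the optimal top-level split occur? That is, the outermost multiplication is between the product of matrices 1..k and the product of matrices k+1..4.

Adjacent pairs: T₁T₂ = 138·114·3 = 47196; T₂T₃ = 114·3·2 = 684; T₃T₄ = 3·2·31 = 186.
Length 3: T₁..T₃: k=1: 0+684+138·114·2=32148; k=2: 47196+0+138·3·2=48024 → min 32148 | T₂..T₄: k=2: 0+186+114·3·31=10788; k=3: 684+0+114·2·31=7752 → min 7752.
Top-level splits: k=1: (T₁..T₁)·(T₂..T₄) → 0+7752+138·114·31 = 495444; k=2: (T₁..T₂)·(T₃..T₄) → 47196+186+138·3·31 = 60216; k=3: (T₁..T₃)·(T₄..T₄) → 32148+0+138·2·31 = 40704.
Best split is after T₃, i.e. k = 3.

3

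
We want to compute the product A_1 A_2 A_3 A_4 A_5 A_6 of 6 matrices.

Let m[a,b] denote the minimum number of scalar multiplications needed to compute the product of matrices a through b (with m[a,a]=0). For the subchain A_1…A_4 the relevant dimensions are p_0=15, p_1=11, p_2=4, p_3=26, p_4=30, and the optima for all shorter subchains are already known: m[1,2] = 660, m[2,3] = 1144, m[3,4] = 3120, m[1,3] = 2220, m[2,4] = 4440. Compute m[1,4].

5580

m[1,4] = min over k∈[1,3] of m[1,k]+m[k+1,4]+p_{0}·p_k·p_{4}.
k=1: 0 + 4440 + 15·11·30 = 9390; k=2: 660 + 3120 + 15·4·30 = 5580; k=3: 2220 + 0 + 15·26·30 = 13920.
Minimum: 5580 at k=2.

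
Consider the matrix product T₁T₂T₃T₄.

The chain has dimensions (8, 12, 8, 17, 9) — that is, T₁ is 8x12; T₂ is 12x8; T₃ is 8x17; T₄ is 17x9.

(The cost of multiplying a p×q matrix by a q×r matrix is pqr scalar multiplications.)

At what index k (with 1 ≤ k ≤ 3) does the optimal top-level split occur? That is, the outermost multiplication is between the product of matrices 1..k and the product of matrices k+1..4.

2

Adjacent pairs: T₁T₂ = 8·12·8 = 768; T₂T₃ = 12·8·17 = 1632; T₃T₄ = 8·17·9 = 1224.
Length 3: T₁..T₃: k=1: 0+1632+8·12·17=3264; k=2: 768+0+8·8·17=1856 → min 1856 | T₂..T₄: k=2: 0+1224+12·8·9=2088; k=3: 1632+0+12·17·9=3468 → min 2088.
Top-level splits: k=1: (T₁..T₁)·(T₂..T₄) → 0+2088+8·12·9 = 2952; k=2: (T₁..T₂)·(T₃..T₄) → 768+1224+8·8·9 = 2568; k=3: (T₁..T₃)·(T₄..T₄) → 1856+0+8·17·9 = 3080.
Best split is after T₂, i.e. k = 2.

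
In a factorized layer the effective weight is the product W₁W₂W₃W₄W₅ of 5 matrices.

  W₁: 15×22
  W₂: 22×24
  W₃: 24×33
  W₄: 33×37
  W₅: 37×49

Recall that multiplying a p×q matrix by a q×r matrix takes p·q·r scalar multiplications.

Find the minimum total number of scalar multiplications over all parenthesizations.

65310

Adjacent pairs: W₁W₂ = 15·22·24 = 7920; W₂W₃ = 22·24·33 = 17424; W₃W₄ = 24·33·37 = 29304; W₄W₅ = 33·37·49 = 59829.
Length 3: W₁..W₃: k=1: 0+17424+15·22·33=28314; k=2: 7920+0+15·24·33=19800 → min 19800 | W₂..W₄: k=2: 0+29304+22·24·37=48840; k=3: 17424+0+22·33·37=44286 → min 44286 | W₃..W₅: k=3: 0+59829+24·33·49=98637; k=4: 29304+0+24·37·49=72816 → min 72816.
Length 4: W₁..W₄: k=1: 0+44286+15·22·37=56496; k=2: 7920+29304+15·24·37=50544; k=3: 19800+0+15·33·37=38115 → min 38115 | W₂..W₅: k=2: 0+72816+22·24·49=98688; k=3: 17424+59829+22·33·49=112827; k=4: 44286+0+22·37·49=84172 → min 84172.
Length 5: W₁..W₅: k=1: 0+84172+15·22·49=100342; k=2: 7920+72816+15·24·49=98376; k=3: 19800+59829+15·33·49=103884; k=4: 38115+0+15·37·49=65310 → min 65310.
Optimal order: ((((W₁W₂)W₃)W₄)W₅) with cost 65310.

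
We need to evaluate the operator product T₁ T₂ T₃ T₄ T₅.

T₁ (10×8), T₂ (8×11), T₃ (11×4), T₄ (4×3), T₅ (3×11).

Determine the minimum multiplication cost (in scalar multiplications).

966

Adjacent pairs: T₁T₂ = 10·8·11 = 880; T₂T₃ = 8·11·4 = 352; T₃T₄ = 11·4·3 = 132; T₄T₅ = 4·3·11 = 132.
Length 3: T₁..T₃: k=1: 0+352+10·8·4=672; k=2: 880+0+10·11·4=1320 → min 672 | T₂..T₄: k=2: 0+132+8·11·3=396; k=3: 352+0+8·4·3=448 → min 396 | T₃..T₅: k=3: 0+132+11·4·11=616; k=4: 132+0+11·3·11=495 → min 495.
Length 4: T₁..T₄: k=1: 0+396+10·8·3=636; k=2: 880+132+10·11·3=1342; k=3: 672+0+10·4·3=792 → min 636 | T₂..T₅: k=2: 0+495+8·11·11=1463; k=3: 352+132+8·4·11=836; k=4: 396+0+8·3·11=660 → min 660.
Length 5: T₁..T₅: k=1: 0+660+10·8·11=1540; k=2: 880+495+10·11·11=2585; k=3: 672+132+10·4·11=1244; k=4: 636+0+10·3·11=966 → min 966.
Optimal order: ((T₁ (T₂ (T₃ T₄))) T₅) with cost 966.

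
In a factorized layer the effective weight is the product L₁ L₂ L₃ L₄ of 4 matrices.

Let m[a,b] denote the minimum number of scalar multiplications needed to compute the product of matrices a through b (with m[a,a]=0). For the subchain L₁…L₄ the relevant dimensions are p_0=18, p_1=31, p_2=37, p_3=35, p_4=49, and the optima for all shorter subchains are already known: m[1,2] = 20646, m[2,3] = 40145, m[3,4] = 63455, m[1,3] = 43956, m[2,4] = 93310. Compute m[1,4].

74826

m[1,4] = min over k∈[1,3] of m[1,k]+m[k+1,4]+p_{0}·p_k·p_{4}.
k=1: 0 + 93310 + 18·31·49 = 120652; k=2: 20646 + 63455 + 18·37·49 = 116735; k=3: 43956 + 0 + 18·35·49 = 74826.
Minimum: 74826 at k=3.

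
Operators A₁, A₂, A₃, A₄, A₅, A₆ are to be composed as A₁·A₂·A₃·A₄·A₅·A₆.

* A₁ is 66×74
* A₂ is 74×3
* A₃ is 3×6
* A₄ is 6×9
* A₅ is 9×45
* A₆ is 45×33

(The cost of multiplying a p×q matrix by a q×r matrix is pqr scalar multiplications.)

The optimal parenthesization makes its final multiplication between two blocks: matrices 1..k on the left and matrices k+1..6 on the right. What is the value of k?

2

Adjacent pairs: A₁A₂ = 66·74·3 = 14652; A₂A₃ = 74·3·6 = 1332; A₃A₄ = 3·6·9 = 162; A₄A₅ = 6·9·45 = 2430; A₅A₆ = 9·45·33 = 13365.
Length 3: A₁..A₃: k=1: 0+1332+66·74·6=30636; k=2: 14652+0+66·3·6=15840 → min 15840 | A₂..A₄: k=2: 0+162+74·3·9=2160; k=3: 1332+0+74·6·9=5328 → min 2160 | A₃..A₅: k=3: 0+2430+3·6·45=3240; k=4: 162+0+3·9·45=1377 → min 1377 | A₄..A₆: k=4: 0+13365+6·9·33=15147; k=5: 2430+0+6·45·33=11340 → min 11340.
Length 4: A₁..A₄: k=1: 0+2160+66·74·9=46116; k=2: 14652+162+66·3·9=16596; k=3: 15840+0+66·6·9=19404 → min 16596 | A₂..A₅: k=2: 0+1377+74·3·45=11367; k=3: 1332+2430+74·6·45=23742; k=4: 2160+0+74·9·45=32130 → min 11367 | A₃..A₆: k=3: 0+11340+3·6·33=11934; k=4: 162+13365+3·9·33=14418; k=5: 1377+0+3·45·33=5832 → min 5832.
Length 5: A₁..A₅: k=1: 0+11367+66·74·45=231147; k=2: 14652+1377+66·3·45=24939; k=3: 15840+2430+66·6·45=36090; k=4: 16596+0+66·9·45=43326 → min 24939 | A₂..A₆: k=2: 0+5832+74·3·33=13158; k=3: 1332+11340+74·6·33=27324; k=4: 2160+13365+74·9·33=37503; k=5: 11367+0+74·45·33=121257 → min 13158.
Top-level splits: k=1: (A₁..A₁)·(A₂..A₆) → 0+13158+66·74·33 = 174330; k=2: (A₁..A₂)·(A₃..A₆) → 14652+5832+66·3·33 = 27018; k=3: (A₁..A₃)·(A₄..A₆) → 15840+11340+66·6·33 = 40248; k=4: (A₁..A₄)·(A₅..A₆) → 16596+13365+66·9·33 = 49563; k=5: (A₁..A₅)·(A₆..A₆) → 24939+0+66·45·33 = 122949.
Best split is after A₂, i.e. k = 2.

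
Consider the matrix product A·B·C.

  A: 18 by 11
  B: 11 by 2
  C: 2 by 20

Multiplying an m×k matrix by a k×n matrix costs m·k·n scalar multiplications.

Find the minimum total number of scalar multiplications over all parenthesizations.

Order (A·(B·C)): (B·C): 11×2 by 2×20 → 11×20, cost 11·2·20 = 440; (A·(B·C)): 18×11 by 11×20 → 18×20, cost 18·11·20 = 3960; cumulative 4400. Total 4400.
Order ((A·B)·C): (A·B): 18×11 by 11×2 → 18×2, cost 18·11·2 = 396; ((A·B)·C): 18×2 by 2×20 → 18×20, cost 18·2·20 = 720; cumulative 1116. Total 1116.
Minimum: 1116.

1116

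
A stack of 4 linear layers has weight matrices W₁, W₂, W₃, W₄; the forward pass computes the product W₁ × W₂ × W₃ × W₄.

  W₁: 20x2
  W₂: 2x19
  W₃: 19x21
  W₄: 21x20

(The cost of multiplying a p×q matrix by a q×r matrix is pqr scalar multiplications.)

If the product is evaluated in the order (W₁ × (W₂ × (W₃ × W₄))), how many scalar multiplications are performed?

9540

(W₃ × W₄): 19×21 by 21×20 → 19×20, cost 19·21·20 = 7980
(W₂ × (W₃ × W₄)): 2×19 by 19×20 → 2×20, cost 2·19·20 = 760; cumulative 8740
(W₁ × (W₂ × (W₃ × W₄))): 20×2 by 2×20 → 20×20, cost 20·2·20 = 800; cumulative 9540
Total: 9540 scalar multiplications.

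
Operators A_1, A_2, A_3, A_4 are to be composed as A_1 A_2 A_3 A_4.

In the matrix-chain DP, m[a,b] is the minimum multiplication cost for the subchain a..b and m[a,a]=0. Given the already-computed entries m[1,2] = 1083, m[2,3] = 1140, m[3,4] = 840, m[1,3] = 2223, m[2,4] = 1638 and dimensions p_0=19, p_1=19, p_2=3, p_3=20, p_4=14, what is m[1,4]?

m[1,4] = min over k∈[1,3] of m[1,k]+m[k+1,4]+p_{0}·p_k·p_{4}.
k=1: 0 + 1638 + 19·19·14 = 6692; k=2: 1083 + 840 + 19·3·14 = 2721; k=3: 2223 + 0 + 19·20·14 = 7543.
Minimum: 2721 at k=2.

2721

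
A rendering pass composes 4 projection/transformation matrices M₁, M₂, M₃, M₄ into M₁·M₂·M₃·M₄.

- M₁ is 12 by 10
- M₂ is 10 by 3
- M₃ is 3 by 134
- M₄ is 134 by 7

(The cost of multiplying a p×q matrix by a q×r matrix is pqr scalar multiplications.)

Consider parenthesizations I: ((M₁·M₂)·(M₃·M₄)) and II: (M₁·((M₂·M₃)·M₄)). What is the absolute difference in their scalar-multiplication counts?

Order I = ((M₁·M₂)·(M₃·M₄)): (M₁·M₂): 12×10 by 10×3 → 12×3, cost 12·10·3 = 360; (M₃·M₄): 3×134 by 134×7 → 3×7, cost 3·134·7 = 2814; ((M₁·M₂)·(M₃·M₄)): 12×3 by 3×7 → 12×7, cost 12·3·7 = 252; cumulative 3426. Total 3426.
Order II = (M₁·((M₂·M₃)·M₄)): (M₂·M₃): 10×3 by 3×134 → 10×134, cost 10·3·134 = 4020; ((M₂·M₃)·M₄): 10×134 by 134×7 → 10×7, cost 10·134·7 = 9380; cumulative 13400; (M₁·((M₂·M₃)·M₄)): 12×10 by 10×7 → 12×7, cost 12·10·7 = 840; cumulative 14240. Total 14240.
Difference: |3426 − 14240| = 10814.

10814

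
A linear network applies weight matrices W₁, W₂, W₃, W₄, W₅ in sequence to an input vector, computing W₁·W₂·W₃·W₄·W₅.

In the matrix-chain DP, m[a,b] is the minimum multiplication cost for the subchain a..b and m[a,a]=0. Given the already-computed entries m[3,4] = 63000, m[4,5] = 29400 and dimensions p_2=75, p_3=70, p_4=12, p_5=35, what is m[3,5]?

m[3,5] = min over k∈[3,4] of m[3,k]+m[k+1,5]+p_{2}·p_k·p_{5}.
k=3: 0 + 29400 + 75·70·35 = 213150; k=4: 63000 + 0 + 75·12·35 = 94500.
Minimum: 94500 at k=4.

94500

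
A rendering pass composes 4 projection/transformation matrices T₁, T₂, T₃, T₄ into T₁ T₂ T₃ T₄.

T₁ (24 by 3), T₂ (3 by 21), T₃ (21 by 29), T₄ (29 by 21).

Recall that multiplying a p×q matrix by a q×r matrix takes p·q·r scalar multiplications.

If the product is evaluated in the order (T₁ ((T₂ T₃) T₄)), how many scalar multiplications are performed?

5166

(T₂ T₃): 3×21 by 21×29 → 3×29, cost 3·21·29 = 1827
((T₂ T₃) T₄): 3×29 by 29×21 → 3×21, cost 3·29·21 = 1827; cumulative 3654
(T₁ ((T₂ T₃) T₄)): 24×3 by 3×21 → 24×21, cost 24·3·21 = 1512; cumulative 5166
Total: 5166 scalar multiplications.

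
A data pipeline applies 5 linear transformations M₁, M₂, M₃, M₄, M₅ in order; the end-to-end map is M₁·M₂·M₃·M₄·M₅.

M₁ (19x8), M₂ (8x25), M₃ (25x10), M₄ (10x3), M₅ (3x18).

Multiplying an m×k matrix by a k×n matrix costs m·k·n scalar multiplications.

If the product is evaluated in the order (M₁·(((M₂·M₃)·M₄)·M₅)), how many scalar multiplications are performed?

5408

(M₂·M₃): 8×25 by 25×10 → 8×10, cost 8·25·10 = 2000
((M₂·M₃)·M₄): 8×10 by 10×3 → 8×3, cost 8·10·3 = 240; cumulative 2240
(((M₂·M₃)·M₄)·M₅): 8×3 by 3×18 → 8×18, cost 8·3·18 = 432; cumulative 2672
(M₁·(((M₂·M₃)·M₄)·M₅)): 19×8 by 8×18 → 19×18, cost 19·8·18 = 2736; cumulative 5408
Total: 5408 scalar multiplications.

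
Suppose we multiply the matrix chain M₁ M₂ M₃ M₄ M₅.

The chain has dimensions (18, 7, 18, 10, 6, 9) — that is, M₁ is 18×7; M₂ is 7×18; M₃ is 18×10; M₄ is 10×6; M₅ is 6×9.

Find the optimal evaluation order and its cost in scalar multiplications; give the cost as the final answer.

3192

Adjacent pairs: M₁M₂ = 18·7·18 = 2268; M₂M₃ = 7·18·10 = 1260; M₃M₄ = 18·10·6 = 1080; M₄M₅ = 10·6·9 = 540.
Length 3: M₁..M₃: k=1: 0+1260+18·7·10=2520; k=2: 2268+0+18·18·10=5508 → min 2520 | M₂..M₄: k=2: 0+1080+7·18·6=1836; k=3: 1260+0+7·10·6=1680 → min 1680 | M₃..M₅: k=3: 0+540+18·10·9=2160; k=4: 1080+0+18·6·9=2052 → min 2052.
Length 4: M₁..M₄: k=1: 0+1680+18·7·6=2436; k=2: 2268+1080+18·18·6=5292; k=3: 2520+0+18·10·6=3600 → min 2436 | M₂..M₅: k=2: 0+2052+7·18·9=3186; k=3: 1260+540+7·10·9=2430; k=4: 1680+0+7·6·9=2058 → min 2058.
Length 5: M₁..M₅: k=1: 0+2058+18·7·9=3192; k=2: 2268+2052+18·18·9=7236; k=3: 2520+540+18·10·9=4680; k=4: 2436+0+18·6·9=3408 → min 3192.
Optimal parenthesization: (M₁ (((M₂ M₃) M₄) M₅)) with cost 3192.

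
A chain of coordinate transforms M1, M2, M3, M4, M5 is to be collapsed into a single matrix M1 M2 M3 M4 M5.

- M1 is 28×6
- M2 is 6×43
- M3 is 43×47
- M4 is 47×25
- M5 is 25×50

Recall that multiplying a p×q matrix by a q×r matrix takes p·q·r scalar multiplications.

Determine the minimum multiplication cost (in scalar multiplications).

Adjacent pairs: M1M2 = 28·6·43 = 7224; M2M3 = 6·43·47 = 12126; M3M4 = 43·47·25 = 50525; M4M5 = 47·25·50 = 58750.
Length 3: M1..M3: k=1: 0+12126+28·6·47=20022; k=2: 7224+0+28·43·47=63812 → min 20022 | M2..M4: k=2: 0+50525+6·43·25=56975; k=3: 12126+0+6·47·25=19176 → min 19176 | M3..M5: k=3: 0+58750+43·47·50=159800; k=4: 50525+0+43·25·50=104275 → min 104275.
Length 4: M1..M4: k=1: 0+19176+28·6·25=23376; k=2: 7224+50525+28·43·25=87849; k=3: 20022+0+28·47·25=52922 → min 23376 | M2..M5: k=2: 0+104275+6·43·50=117175; k=3: 12126+58750+6·47·50=84976; k=4: 19176+0+6·25·50=26676 → min 26676.
Length 5: M1..M5: k=1: 0+26676+28·6·50=35076; k=2: 7224+104275+28·43·50=171699; k=3: 20022+58750+28·47·50=144572; k=4: 23376+0+28·25·50=58376 → min 35076.
Optimal order: (M1 (((M2 M3) M4) M5)) with cost 35076.

35076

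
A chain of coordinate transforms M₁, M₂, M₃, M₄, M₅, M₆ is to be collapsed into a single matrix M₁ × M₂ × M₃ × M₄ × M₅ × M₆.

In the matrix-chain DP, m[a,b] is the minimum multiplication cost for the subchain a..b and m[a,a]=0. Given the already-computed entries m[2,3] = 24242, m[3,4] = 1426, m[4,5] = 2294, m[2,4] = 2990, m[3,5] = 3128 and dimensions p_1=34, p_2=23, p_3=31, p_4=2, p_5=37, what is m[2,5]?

m[2,5] = min over k∈[2,4] of m[2,k]+m[k+1,5]+p_{1}·p_k·p_{5}.
k=2: 0 + 3128 + 34·23·37 = 32062; k=3: 24242 + 2294 + 34·31·37 = 65534; k=4: 2990 + 0 + 34·2·37 = 5506.
Minimum: 5506 at k=4.

5506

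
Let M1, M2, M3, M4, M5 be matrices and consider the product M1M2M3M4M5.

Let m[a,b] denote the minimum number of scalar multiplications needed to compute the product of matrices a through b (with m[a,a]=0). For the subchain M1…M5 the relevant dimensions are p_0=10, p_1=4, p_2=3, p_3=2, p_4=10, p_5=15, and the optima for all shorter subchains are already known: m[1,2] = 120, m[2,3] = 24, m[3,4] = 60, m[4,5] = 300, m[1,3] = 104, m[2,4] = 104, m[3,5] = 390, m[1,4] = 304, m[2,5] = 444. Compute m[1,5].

704

m[1,5] = min over k∈[1,4] of m[1,k]+m[k+1,5]+p_{0}·p_k·p_{5}.
k=1: 0 + 444 + 10·4·15 = 1044; k=2: 120 + 390 + 10·3·15 = 960; k=3: 104 + 300 + 10·2·15 = 704; k=4: 304 + 0 + 10·10·15 = 1804.
Minimum: 704 at k=3.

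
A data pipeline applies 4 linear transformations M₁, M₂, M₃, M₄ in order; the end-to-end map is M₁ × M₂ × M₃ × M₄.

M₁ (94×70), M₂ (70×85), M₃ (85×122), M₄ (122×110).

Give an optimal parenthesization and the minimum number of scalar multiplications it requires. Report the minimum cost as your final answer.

2389100

Adjacent pairs: M₁M₂ = 94·70·85 = 559300; M₂M₃ = 70·85·122 = 725900; M₃M₄ = 85·122·110 = 1140700.
Length 3: M₁..M₃: k=1: 0+725900+94·70·122=1528660; k=2: 559300+0+94·85·122=1534080 → min 1528660 | M₂..M₄: k=2: 0+1140700+70·85·110=1795200; k=3: 725900+0+70·122·110=1665300 → min 1665300.
Length 4: M₁..M₄: k=1: 0+1665300+94·70·110=2389100; k=2: 559300+1140700+94·85·110=2578900; k=3: 1528660+0+94·122·110=2790140 → min 2389100.
Optimal parenthesization: (M₁ × ((M₂ × M₃) × M₄)) with cost 2389100.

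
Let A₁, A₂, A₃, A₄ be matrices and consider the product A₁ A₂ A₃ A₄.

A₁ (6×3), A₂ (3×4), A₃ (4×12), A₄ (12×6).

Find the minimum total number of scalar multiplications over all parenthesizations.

468

Adjacent pairs: A₁A₂ = 6·3·4 = 72; A₂A₃ = 3·4·12 = 144; A₃A₄ = 4·12·6 = 288.
Length 3: A₁..A₃: k=1: 0+144+6·3·12=360; k=2: 72+0+6·4·12=360 → min 360 | A₂..A₄: k=2: 0+288+3·4·6=360; k=3: 144+0+3·12·6=360 → min 360.
Length 4: A₁..A₄: k=1: 0+360+6·3·6=468; k=2: 72+288+6·4·6=504; k=3: 360+0+6·12·6=792 → min 468.
Optimal order: (A₁ (A₂ (A₃ A₄))) with cost 468.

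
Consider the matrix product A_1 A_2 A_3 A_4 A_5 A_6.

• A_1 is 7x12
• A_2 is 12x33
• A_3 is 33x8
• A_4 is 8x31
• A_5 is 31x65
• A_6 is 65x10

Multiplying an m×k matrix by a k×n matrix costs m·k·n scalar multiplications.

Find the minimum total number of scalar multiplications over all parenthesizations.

Adjacent pairs: A_1A_2 = 7·12·33 = 2772; A_2A_3 = 12·33·8 = 3168; A_3A_4 = 33·8·31 = 8184; A_4A_5 = 8·31·65 = 16120; A_5A_6 = 31·65·10 = 20150.
Length 3: A_1..A_3: k=1: 0+3168+7·12·8=3840; k=2: 2772+0+7·33·8=4620 → min 3840 | A_2..A_4: k=2: 0+8184+12·33·31=20460; k=3: 3168+0+12·8·31=6144 → min 6144 | A_3..A_5: k=3: 0+16120+33·8·65=33280; k=4: 8184+0+33·31·65=74679 → min 33280 | A_4..A_6: k=4: 0+20150+8·31·10=22630; k=5: 16120+0+8·65·10=21320 → min 21320.
Length 4: A_1..A_4: k=1: 0+6144+7·12·31=8748; k=2: 2772+8184+7·33·31=18117; k=3: 3840+0+7·8·31=5576 → min 5576 | A_2..A_5: k=2: 0+33280+12·33·65=59020; k=3: 3168+16120+12·8·65=25528; k=4: 6144+0+12·31·65=30324 → min 25528 | A_3..A_6: k=3: 0+21320+33·8·10=23960; k=4: 8184+20150+33·31·10=38564; k=5: 33280+0+33·65·10=54730 → min 23960.
Length 5: A_1..A_5: k=1: 0+25528+7·12·65=30988; k=2: 2772+33280+7·33·65=51067; k=3: 3840+16120+7·8·65=23600; k=4: 5576+0+7·31·65=19681 → min 19681 | A_2..A_6: k=2: 0+23960+12·33·10=27920; k=3: 3168+21320+12·8·10=25448; k=4: 6144+20150+12·31·10=30014; k=5: 25528+0+12·65·10=33328 → min 25448.
Length 6: A_1..A_6: k=1: 0+25448+7·12·10=26288; k=2: 2772+23960+7·33·10=29042; k=3: 3840+21320+7·8·10=25720; k=4: 5576+20150+7·31·10=27896; k=5: 19681+0+7·65·10=24231 → min 24231.
Optimal order: ((((A_1 (A_2 A_3)) A_4) A_5) A_6) with cost 24231.

24231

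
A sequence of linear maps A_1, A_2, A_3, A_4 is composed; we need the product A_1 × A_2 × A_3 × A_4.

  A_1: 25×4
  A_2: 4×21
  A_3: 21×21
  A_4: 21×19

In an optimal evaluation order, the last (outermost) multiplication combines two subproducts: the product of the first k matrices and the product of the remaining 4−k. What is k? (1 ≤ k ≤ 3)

Adjacent pairs: A_1A_2 = 25·4·21 = 2100; A_2A_3 = 4·21·21 = 1764; A_3A_4 = 21·21·19 = 8379.
Length 3: A_1..A_3: k=1: 0+1764+25·4·21=3864; k=2: 2100+0+25·21·21=13125 → min 3864 | A_2..A_4: k=2: 0+8379+4·21·19=9975; k=3: 1764+0+4·21·19=3360 → min 3360.
Top-level splits: k=1: (A_1..A_1)·(A_2..A_4) → 0+3360+25·4·19 = 5260; k=2: (A_1..A_2)·(A_3..A_4) → 2100+8379+25·21·19 = 20454; k=3: (A_1..A_3)·(A_4..A_4) → 3864+0+25·21·19 = 13839.
Best split is after A_1, i.e. k = 1.

1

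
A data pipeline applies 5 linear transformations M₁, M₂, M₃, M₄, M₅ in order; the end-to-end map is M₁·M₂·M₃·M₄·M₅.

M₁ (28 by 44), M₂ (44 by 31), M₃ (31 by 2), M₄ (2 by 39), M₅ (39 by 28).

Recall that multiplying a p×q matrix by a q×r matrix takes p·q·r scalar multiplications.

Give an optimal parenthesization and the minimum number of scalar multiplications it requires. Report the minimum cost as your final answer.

8944

Adjacent pairs: M₁M₂ = 28·44·31 = 38192; M₂M₃ = 44·31·2 = 2728; M₃M₄ = 31·2·39 = 2418; M₄M₅ = 2·39·28 = 2184.
Length 3: M₁..M₃: k=1: 0+2728+28·44·2=5192; k=2: 38192+0+28·31·2=39928 → min 5192 | M₂..M₄: k=2: 0+2418+44·31·39=55614; k=3: 2728+0+44·2·39=6160 → min 6160 | M₃..M₅: k=3: 0+2184+31·2·28=3920; k=4: 2418+0+31·39·28=36270 → min 3920.
Length 4: M₁..M₄: k=1: 0+6160+28·44·39=54208; k=2: 38192+2418+28·31·39=74462; k=3: 5192+0+28·2·39=7376 → min 7376 | M₂..M₅: k=2: 0+3920+44·31·28=42112; k=3: 2728+2184+44·2·28=7376; k=4: 6160+0+44·39·28=54208 → min 7376.
Length 5: M₁..M₅: k=1: 0+7376+28·44·28=41872; k=2: 38192+3920+28·31·28=66416; k=3: 5192+2184+28·2·28=8944; k=4: 7376+0+28·39·28=37952 → min 8944.
Optimal parenthesization: ((M₁·(M₂·M₃))·(M₄·M₅)) with cost 8944.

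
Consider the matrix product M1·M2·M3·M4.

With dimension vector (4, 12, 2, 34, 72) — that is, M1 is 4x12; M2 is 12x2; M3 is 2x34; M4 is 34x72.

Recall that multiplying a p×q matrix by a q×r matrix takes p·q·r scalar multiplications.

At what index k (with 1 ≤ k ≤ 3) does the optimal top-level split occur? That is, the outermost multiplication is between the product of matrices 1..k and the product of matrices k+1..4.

Adjacent pairs: M1M2 = 4·12·2 = 96; M2M3 = 12·2·34 = 816; M3M4 = 2·34·72 = 4896.
Length 3: M1..M3: k=1: 0+816+4·12·34=2448; k=2: 96+0+4·2·34=368 → min 368 | M2..M4: k=2: 0+4896+12·2·72=6624; k=3: 816+0+12·34·72=30192 → min 6624.
Top-level splits: k=1: (M1..M1)·(M2..M4) → 0+6624+4·12·72 = 10080; k=2: (M1..M2)·(M3..M4) → 96+4896+4·2·72 = 5568; k=3: (M1..M3)·(M4..M4) → 368+0+4·34·72 = 10160.
Best split is after M2, i.e. k = 2.

2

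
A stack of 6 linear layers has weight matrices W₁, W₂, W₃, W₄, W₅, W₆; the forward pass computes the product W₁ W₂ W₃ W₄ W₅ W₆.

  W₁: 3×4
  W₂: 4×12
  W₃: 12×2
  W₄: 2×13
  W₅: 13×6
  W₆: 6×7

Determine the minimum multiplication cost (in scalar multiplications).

402

Adjacent pairs: W₁W₂ = 3·4·12 = 144; W₂W₃ = 4·12·2 = 96; W₃W₄ = 12·2·13 = 312; W₄W₅ = 2·13·6 = 156; W₅W₆ = 13·6·7 = 546.
Length 3: W₁..W₃: k=1: 0+96+3·4·2=120; k=2: 144+0+3·12·2=216 → min 120 | W₂..W₄: k=2: 0+312+4·12·13=936; k=3: 96+0+4·2·13=200 → min 200 | W₃..W₅: k=3: 0+156+12·2·6=300; k=4: 312+0+12·13·6=1248 → min 300 | W₄..W₆: k=4: 0+546+2·13·7=728; k=5: 156+0+2·6·7=240 → min 240.
Length 4: W₁..W₄: k=1: 0+200+3·4·13=356; k=2: 144+312+3·12·13=924; k=3: 120+0+3·2·13=198 → min 198 | W₂..W₅: k=2: 0+300+4·12·6=588; k=3: 96+156+4·2·6=300; k=4: 200+0+4·13·6=512 → min 300 | W₃..W₆: k=3: 0+240+12·2·7=408; k=4: 312+546+12·13·7=1950; k=5: 300+0+12·6·7=804 → min 408.
Length 5: W₁..W₅: k=1: 0+300+3·4·6=372; k=2: 144+300+3·12·6=660; k=3: 120+156+3·2·6=312; k=4: 198+0+3·13·6=432 → min 312 | W₂..W₆: k=2: 0+408+4·12·7=744; k=3: 96+240+4·2·7=392; k=4: 200+546+4·13·7=1110; k=5: 300+0+4·6·7=468 → min 392.
Length 6: W₁..W₆: k=1: 0+392+3·4·7=476; k=2: 144+408+3·12·7=804; k=3: 120+240+3·2·7=402; k=4: 198+546+3·13·7=1017; k=5: 312+0+3·6·7=438 → min 402.
Optimal order: ((W₁ (W₂ W₃)) ((W₄ W₅) W₆)) with cost 402.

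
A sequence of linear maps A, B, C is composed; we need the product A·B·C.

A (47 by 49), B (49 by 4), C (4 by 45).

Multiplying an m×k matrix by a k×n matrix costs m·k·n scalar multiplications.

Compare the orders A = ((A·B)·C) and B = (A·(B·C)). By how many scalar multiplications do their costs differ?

94783

Order A = ((A·B)·C): (A·B): 47×49 by 49×4 → 47×4, cost 47·49·4 = 9212; ((A·B)·C): 47×4 by 4×45 → 47×45, cost 47·4·45 = 8460; cumulative 17672. Total 17672.
Order B = (A·(B·C)): (B·C): 49×4 by 4×45 → 49×45, cost 49·4·45 = 8820; (A·(B·C)): 47×49 by 49×45 → 47×45, cost 47·49·45 = 103635; cumulative 112455. Total 112455.
Difference: |17672 − 112455| = 94783.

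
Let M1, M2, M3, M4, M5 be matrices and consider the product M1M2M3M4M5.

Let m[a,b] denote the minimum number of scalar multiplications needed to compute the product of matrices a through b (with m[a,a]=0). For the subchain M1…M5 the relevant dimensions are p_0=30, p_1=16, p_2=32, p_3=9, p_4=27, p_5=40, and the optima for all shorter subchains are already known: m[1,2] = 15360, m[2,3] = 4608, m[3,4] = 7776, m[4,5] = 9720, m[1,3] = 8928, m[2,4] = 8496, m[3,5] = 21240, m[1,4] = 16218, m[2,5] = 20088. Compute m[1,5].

29448

m[1,5] = min over k∈[1,4] of m[1,k]+m[k+1,5]+p_{0}·p_k·p_{5}.
k=1: 0 + 20088 + 30·16·40 = 39288; k=2: 15360 + 21240 + 30·32·40 = 75000; k=3: 8928 + 9720 + 30·9·40 = 29448; k=4: 16218 + 0 + 30·27·40 = 48618.
Minimum: 29448 at k=3.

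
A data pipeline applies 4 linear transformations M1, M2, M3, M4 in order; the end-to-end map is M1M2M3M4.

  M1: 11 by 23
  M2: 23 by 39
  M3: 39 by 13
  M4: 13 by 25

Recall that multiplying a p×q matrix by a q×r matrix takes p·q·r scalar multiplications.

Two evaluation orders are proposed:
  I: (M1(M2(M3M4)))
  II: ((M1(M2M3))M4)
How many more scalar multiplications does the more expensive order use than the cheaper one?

Order I = (M1(M2(M3M4))): (M3M4): 39×13 by 13×25 → 39×25, cost 39·13·25 = 12675; (M2(M3M4)): 23×39 by 39×25 → 23×25, cost 23·39·25 = 22425; cumulative 35100; (M1(M2(M3M4))): 11×23 by 23×25 → 11×25, cost 11·23·25 = 6325; cumulative 41425. Total 41425.
Order II = ((M1(M2M3))M4): (M2M3): 23×39 by 39×13 → 23×13, cost 23·39·13 = 11661; (M1(M2M3)): 11×23 by 23×13 → 11×13, cost 11·23·13 = 3289; cumulative 14950; ((M1(M2M3))M4): 11×13 by 13×25 → 11×25, cost 11·13·25 = 3575; cumulative 18525. Total 18525.
Difference: |41425 − 18525| = 22900.

22900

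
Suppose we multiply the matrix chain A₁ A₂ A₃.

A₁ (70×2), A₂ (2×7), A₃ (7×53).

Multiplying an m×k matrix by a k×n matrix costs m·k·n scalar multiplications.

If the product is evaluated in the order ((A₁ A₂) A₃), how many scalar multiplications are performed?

26950

(A₁ A₂): 70×2 by 2×7 → 70×7, cost 70·2·7 = 980
((A₁ A₂) A₃): 70×7 by 7×53 → 70×53, cost 70·7·53 = 25970; cumulative 26950
Total: 26950 scalar multiplications.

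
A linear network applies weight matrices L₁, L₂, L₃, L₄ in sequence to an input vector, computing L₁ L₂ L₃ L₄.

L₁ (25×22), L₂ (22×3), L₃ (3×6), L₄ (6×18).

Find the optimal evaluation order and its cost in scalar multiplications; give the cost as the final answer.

Adjacent pairs: L₁L₂ = 25·22·3 = 1650; L₂L₃ = 22·3·6 = 396; L₃L₄ = 3·6·18 = 324.
Length 3: L₁..L₃: k=1: 0+396+25·22·6=3696; k=2: 1650+0+25·3·6=2100 → min 2100 | L₂..L₄: k=2: 0+324+22·3·18=1512; k=3: 396+0+22·6·18=2772 → min 1512.
Length 4: L₁..L₄: k=1: 0+1512+25·22·18=11412; k=2: 1650+324+25·3·18=3324; k=3: 2100+0+25·6·18=4800 → min 3324.
Optimal parenthesization: ((L₁ L₂) (L₃ L₄)) with cost 3324.

3324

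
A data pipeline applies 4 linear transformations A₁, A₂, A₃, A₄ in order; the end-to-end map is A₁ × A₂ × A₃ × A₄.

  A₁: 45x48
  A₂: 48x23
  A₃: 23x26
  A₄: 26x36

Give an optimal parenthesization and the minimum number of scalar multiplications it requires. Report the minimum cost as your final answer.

Adjacent pairs: A₁A₂ = 45·48·23 = 49680; A₂A₃ = 48·23·26 = 28704; A₃A₄ = 23·26·36 = 21528.
Length 3: A₁..A₃: k=1: 0+28704+45·48·26=84864; k=2: 49680+0+45·23·26=76590 → min 76590 | A₂..A₄: k=2: 0+21528+48·23·36=61272; k=3: 28704+0+48·26·36=73632 → min 61272.
Length 4: A₁..A₄: k=1: 0+61272+45·48·36=139032; k=2: 49680+21528+45·23·36=108468; k=3: 76590+0+45·26·36=118710 → min 108468.
Optimal parenthesization: ((A₁ × A₂) × (A₃ × A₄)) with cost 108468.

108468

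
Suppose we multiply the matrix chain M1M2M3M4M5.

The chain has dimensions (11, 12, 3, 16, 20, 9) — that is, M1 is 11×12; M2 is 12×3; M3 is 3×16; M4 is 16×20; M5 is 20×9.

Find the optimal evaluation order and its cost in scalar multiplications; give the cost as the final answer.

2193

Adjacent pairs: M1M2 = 11·12·3 = 396; M2M3 = 12·3·16 = 576; M3M4 = 3·16·20 = 960; M4M5 = 16·20·9 = 2880.
Length 3: M1..M3: k=1: 0+576+11·12·16=2688; k=2: 396+0+11·3·16=924 → min 924 | M2..M4: k=2: 0+960+12·3·20=1680; k=3: 576+0+12·16·20=4416 → min 1680 | M3..M5: k=3: 0+2880+3·16·9=3312; k=4: 960+0+3·20·9=1500 → min 1500.
Length 4: M1..M4: k=1: 0+1680+11·12·20=4320; k=2: 396+960+11·3·20=2016; k=3: 924+0+11·16·20=4444 → min 2016 | M2..M5: k=2: 0+1500+12·3·9=1824; k=3: 576+2880+12·16·9=5184; k=4: 1680+0+12·20·9=3840 → min 1824.
Length 5: M1..M5: k=1: 0+1824+11·12·9=3012; k=2: 396+1500+11·3·9=2193; k=3: 924+2880+11·16·9=5388; k=4: 2016+0+11·20·9=3996 → min 2193.
Optimal parenthesization: ((M1M2)((M3M4)M5)) with cost 2193.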